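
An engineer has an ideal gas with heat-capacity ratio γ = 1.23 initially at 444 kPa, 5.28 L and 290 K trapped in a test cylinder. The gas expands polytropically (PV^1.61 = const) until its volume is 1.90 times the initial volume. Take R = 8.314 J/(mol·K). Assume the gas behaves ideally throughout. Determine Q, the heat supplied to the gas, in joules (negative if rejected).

-2060 J

n = P₁V₁/(RT₁) = 444×5.28/(8.314×290) = 0.972 mol.
Polytropic n=1.61: T₂ = T₁(V₁/V₂)^(n−1) = 290×(0.526)^0.61 = 196 K; P₂ = P₁(V₁/V₂)^n = 158 kPa.
W = (P₁V₁−P₂V₂)/(n−1) = (444×5.28−158×10.0)/0.61 = 1250 J.
ΔU = nCvΔT = 0.972×36.1×(196−290) = -3300 J.
Q = ΔU + W = -2060 J.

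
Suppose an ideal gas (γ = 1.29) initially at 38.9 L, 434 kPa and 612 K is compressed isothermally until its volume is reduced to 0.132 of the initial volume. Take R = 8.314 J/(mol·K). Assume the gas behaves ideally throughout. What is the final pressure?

Isothermal: T stays 612 K; PV = const ⇒ V₂ = 5.13 L, P₂ = 3290 kPa.

3290 kPa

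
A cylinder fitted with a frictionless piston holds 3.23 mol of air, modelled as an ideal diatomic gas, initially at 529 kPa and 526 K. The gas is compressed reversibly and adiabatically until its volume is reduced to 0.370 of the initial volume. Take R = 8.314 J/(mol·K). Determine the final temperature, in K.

V₁ = nRT₁/P₁ = 3.23×8.314×526/529 = 26.7 L.
Adiabatic: TV^(γ−1) = const ⇒ T₂ = 526×(2.70)^0.400 = 783 K; PV^γ = const ⇒ P₂ = 2130 kPa.

783 K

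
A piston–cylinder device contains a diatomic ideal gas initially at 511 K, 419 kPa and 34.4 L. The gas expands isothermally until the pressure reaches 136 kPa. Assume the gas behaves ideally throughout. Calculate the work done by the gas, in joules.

n = P₁V₁/(RT₁) = 419×34.4/(8.314×511) = 3.39 mol.
Isothermal: T stays 511 K; PV = const ⇒ V₂ = 106 L, P₂ = 136 kPa.
W = nRT ln(V₂/V₁) = 3.39×8.314×511×ln(3.08) = 16200 J.

16200 J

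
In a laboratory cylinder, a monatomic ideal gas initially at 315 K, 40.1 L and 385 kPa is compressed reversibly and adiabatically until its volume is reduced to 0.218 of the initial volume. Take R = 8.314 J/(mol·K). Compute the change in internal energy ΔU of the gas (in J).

n = P₁V₁/(RT₁) = 385×40.1/(8.314×315) = 5.90 mol.
Adiabatic: TV^(γ−1) = const ⇒ T₂ = 315×(4.59)^0.667 = 870 K; PV^γ = const ⇒ P₂ = 4880 kPa.
For an ideal gas ΔU = nCvΔT with Cv = (3/2)R = 12.5 J/(mol·K).
ΔU = 5.90×12.5×(870−315) = 40800 J.

40800 J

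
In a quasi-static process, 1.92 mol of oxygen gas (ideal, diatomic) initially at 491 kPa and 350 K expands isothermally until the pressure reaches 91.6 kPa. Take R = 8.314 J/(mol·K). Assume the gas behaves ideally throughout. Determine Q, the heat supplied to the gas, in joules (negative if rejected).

V₁ = nRT₁/P₁ = 1.92×8.314×350/491 = 11.4 L.
Isothermal: T stays 350 K; PV = const ⇒ V₂ = 61.0 L, P₂ = 91.6 kPa.
ΔU = 0 (ideal gas, T constant).
W = nRT ln(V₂/V₁) = 1.92×8.314×350×ln(5.36) = 9380 J.
Q = ΔU + W = 9380 J.

9380 J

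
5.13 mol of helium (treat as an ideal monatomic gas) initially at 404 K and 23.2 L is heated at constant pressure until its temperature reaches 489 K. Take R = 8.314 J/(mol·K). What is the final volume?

P₁ = nRT₁/V₁ = 5.13×8.314×404/23.2 = 743 kPa.
Isobaric: P stays 743 kPa; V/T = const ⇒ T₂ = 489 K, V₂ = 28.1 L.

28.1 L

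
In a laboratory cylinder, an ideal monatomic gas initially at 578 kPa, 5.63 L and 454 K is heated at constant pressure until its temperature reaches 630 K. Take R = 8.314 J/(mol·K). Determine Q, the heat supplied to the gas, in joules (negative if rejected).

3150 J

n = P₁V₁/(RT₁) = 578×5.63/(8.314×454) = 0.862 mol.
Isobaric: P stays 578 kPa; V/T = const ⇒ T₂ = 630 K, V₂ = 7.81 L.
W = PΔV = 578×(7.81−5.63) kPa·L = 1260 J.
ΔU = nCvΔT = 0.862×12.5×(630−454) = 1890 J.
Q = ΔU + W = nCpΔT = 3150 J.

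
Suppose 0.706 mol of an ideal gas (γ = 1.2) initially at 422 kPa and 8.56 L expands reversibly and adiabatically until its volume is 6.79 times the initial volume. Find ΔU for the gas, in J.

T₁ = P₁V₁/(nR) = 422×8.56/(0.706×8.314) = 615 K.
Adiabatic: TV^(γ−1) = const ⇒ T₂ = 615×(0.147)^0.200 = 420 K; PV^γ = const ⇒ P₂ = 42.4 kPa.
For an ideal gas ΔU = nCvΔT with Cv = R/(γ−1) = 41.6 J/(mol·K).
ΔU = 0.706×41.6×(420−615) = -5750 J.

-5750 J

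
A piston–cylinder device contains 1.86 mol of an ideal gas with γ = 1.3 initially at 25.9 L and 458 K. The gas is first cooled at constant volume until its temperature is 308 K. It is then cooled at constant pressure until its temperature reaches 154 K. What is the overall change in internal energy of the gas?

P₁ = nRT₁/V₁ = 1.86×8.314×458/25.9 = 273 kPa.
Step 1 — Isochoric: V stays 25.9 L; P/T = const ⇒ T₂ = 308 K, P₂ = 184 kPa.
W = 0 (no volume change).
ΔU = nCvΔT = 1.86×27.7×(308−458) = -7730 J.
Q = ΔU = -7730 J.
State after step 1: P = 184 kPa, V = 25.9 L, T = 308 K.
Step 2 — Isobaric: P stays 184 kPa; V/T = const ⇒ T₂ = 154 K, V₂ = 12.9 L.
W = PΔV = 184×(12.9−25.9) kPa·L = -2380 J.
ΔU = nCvΔT = 1.86×27.7×(154−308) = -7940 J.
Q = ΔU + W = nCpΔT = -10300 J.
Net over both steps: W = -2380 J, Q = -18100 J, ΔU = -15700 J.

-15700 J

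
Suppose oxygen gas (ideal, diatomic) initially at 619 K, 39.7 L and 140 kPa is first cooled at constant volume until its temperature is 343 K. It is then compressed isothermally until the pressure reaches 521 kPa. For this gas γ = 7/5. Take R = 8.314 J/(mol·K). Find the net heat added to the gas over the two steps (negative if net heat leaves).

n = P₁V₁/(RT₁) = 140×39.7/(8.314×619) = 1.08 mol.
Step 1 — Isochoric: V stays 39.7 L; P/T = const ⇒ T₂ = 343 K, P₂ = 77.6 kPa.
W = 0 (no volume change).
ΔU = nCvΔT = 1.08×20.8×(343−619) = -6200 J.
Q = ΔU = -6200 J.
State after step 1: P = 77.6 kPa, V = 39.7 L, T = 343 K.
Step 2 — Isothermal: T stays 343 K; PV = const ⇒ V₂ = 5.91 L, P₂ = 521 kPa.
ΔU = 0 (ideal gas, T constant).
W = nRT ln(V₂/V₁) = 1.08×8.314×343×ln(0.149) = -5870 J.
Q = ΔU + W = -5870 J.
Net over both steps: W = -5870 J, Q = -12100 J, ΔU = -6200 J.

-12100 J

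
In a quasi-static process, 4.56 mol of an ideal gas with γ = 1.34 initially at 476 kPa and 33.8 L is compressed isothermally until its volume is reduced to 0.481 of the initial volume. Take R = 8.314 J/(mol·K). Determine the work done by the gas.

-11800 J

T₁ = P₁V₁/(nR) = 476×33.8/(4.56×8.314) = 424 K.
Isothermal: T stays 424 K; PV = const ⇒ V₂ = 16.3 L, P₂ = 990 kPa.
W = nRT ln(V₂/V₁) = 4.56×8.314×424×ln(0.481) = -11800 J.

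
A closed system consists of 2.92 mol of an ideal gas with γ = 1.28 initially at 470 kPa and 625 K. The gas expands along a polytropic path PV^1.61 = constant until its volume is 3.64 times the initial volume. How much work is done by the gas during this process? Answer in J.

V₁ = nRT₁/P₁ = 2.92×8.314×625/470 = 32.3 L.
Polytropic n=1.61: T₂ = T₁(V₁/V₂)^(n−1) = 625×(0.275)^0.61 = 284 K; P₂ = P₁(V₁/V₂)^n = 58.7 kPa.
W = (P₁V₁−P₂V₂)/(n−1) = (470×32.3−58.7×118)/0.61 = 13600 J.

13600 J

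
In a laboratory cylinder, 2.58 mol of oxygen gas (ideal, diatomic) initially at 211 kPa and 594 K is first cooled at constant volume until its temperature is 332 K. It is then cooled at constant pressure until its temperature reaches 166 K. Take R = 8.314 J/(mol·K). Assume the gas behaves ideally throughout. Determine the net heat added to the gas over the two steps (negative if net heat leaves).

V₁ = nRT₁/P₁ = 2.58×8.314×594/211 = 60.4 L.
Step 1 — Isochoric: V stays 60.4 L; P/T = const ⇒ T₂ = 332 K, P₂ = 118 kPa.
W = 0 (no volume change).
ΔU = nCvΔT = 2.58×20.8×(332−594) = -14000 J.
Q = ΔU = -14000 J.
State after step 1: P = 118 kPa, V = 60.4 L, T = 332 K.
Step 2 — Isobaric: P stays 118 kPa; V/T = const ⇒ T₂ = 166 K, V₂ = 30.2 L.
W = PΔV = 118×(30.2−60.4) kPa·L = -3560 J.
ΔU = nCvΔT = 2.58×20.8×(166−332) = -8900 J.
Q = ΔU + W = nCpΔT = -12500 J.
Net over both steps: W = -3560 J, Q = -26500 J, ΔU = -23000 J.

-26500 J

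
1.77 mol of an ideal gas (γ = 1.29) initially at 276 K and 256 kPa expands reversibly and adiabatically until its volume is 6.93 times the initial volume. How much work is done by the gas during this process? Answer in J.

6020 J

V₁ = nRT₁/P₁ = 1.77×8.314×276/256 = 15.9 L.
Adiabatic: TV^(γ−1) = const ⇒ T₂ = 276×(0.144)^0.290 = 157 K; PV^γ = const ⇒ P₂ = 21.1 kPa.
ΔU = nCvΔT = 1.77×28.7×(157−276) = -6020 J.
Q = 0 for an adiabatic process, so W = −ΔU = 6020 J.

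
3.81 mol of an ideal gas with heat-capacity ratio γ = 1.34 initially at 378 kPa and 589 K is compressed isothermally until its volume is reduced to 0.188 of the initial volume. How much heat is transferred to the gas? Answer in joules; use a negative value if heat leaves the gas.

-31200 J

V₁ = nRT₁/P₁ = 3.81×8.314×589/378 = 49.4 L.
Isothermal: T stays 589 K; PV = const ⇒ V₂ = 9.28 L, P₂ = 2010 kPa.
ΔU = 0 (ideal gas, T constant).
W = nRT ln(V₂/V₁) = 3.81×8.314×589×ln(0.188) = -31200 J.
Q = ΔU + W = -31200 J.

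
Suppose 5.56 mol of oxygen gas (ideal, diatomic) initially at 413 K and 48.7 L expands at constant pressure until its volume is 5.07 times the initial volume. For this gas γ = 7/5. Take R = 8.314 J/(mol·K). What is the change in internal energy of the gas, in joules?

P₁ = nRT₁/V₁ = 5.56×8.314×413/48.7 = 392 kPa.
Isobaric: P stays 392 kPa; V/T = const ⇒ T₂ = 2090 K, V₂ = 247 L.
For an ideal gas ΔU = nCvΔT with Cv = (5/2)R = 20.8 J/(mol·K).
ΔU = 5.56×20.8×(2090−413) = 194000 J.

194000 J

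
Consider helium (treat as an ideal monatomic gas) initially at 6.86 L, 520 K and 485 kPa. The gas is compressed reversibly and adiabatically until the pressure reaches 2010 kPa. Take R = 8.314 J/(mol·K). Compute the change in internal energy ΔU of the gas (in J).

n = P₁V₁/(RT₁) = 485×6.86/(8.314×520) = 0.770 mol.
Adiabatic: T₂/T₁ = (P₂/P₁)^((γ−1)/γ) ⇒ T₂ = 520×(4.14)^0.400 = 918 K; V₂ = 2.92 L.
For an ideal gas ΔU = nCvΔT with Cv = (3/2)R = 12.5 J/(mol·K).
ΔU = 0.770×12.5×(918−520) = 3820 J.

3820 J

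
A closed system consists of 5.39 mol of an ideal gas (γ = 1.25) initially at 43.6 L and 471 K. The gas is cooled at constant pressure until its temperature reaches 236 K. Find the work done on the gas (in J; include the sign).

P₁ = nRT₁/V₁ = 5.39×8.314×471/43.6 = 484 kPa.
Isobaric: P stays 484 kPa; V/T = const ⇒ T₂ = 236 K, V₂ = 21.8 L.
W = PΔV = 484×(21.8−43.6) kPa·L = -10500 J.
Work done on the gas = −W_by = 10500 J.

10500 J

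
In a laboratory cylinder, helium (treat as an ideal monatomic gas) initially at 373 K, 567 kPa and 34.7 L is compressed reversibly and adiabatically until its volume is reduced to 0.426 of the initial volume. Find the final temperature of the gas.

659 K

Adiabatic: TV^(γ−1) = const ⇒ T₂ = 373×(2.35)^0.667 = 659 K; PV^γ = const ⇒ P₂ = 2350 kPa.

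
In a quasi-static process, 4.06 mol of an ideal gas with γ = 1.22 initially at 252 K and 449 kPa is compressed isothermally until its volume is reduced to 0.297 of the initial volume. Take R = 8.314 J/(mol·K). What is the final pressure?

1510 kPa

V₁ = nRT₁/P₁ = 4.06×8.314×252/449 = 18.9 L.
Isothermal: T stays 252 K; PV = const ⇒ V₂ = 5.63 L, P₂ = 1510 kPa.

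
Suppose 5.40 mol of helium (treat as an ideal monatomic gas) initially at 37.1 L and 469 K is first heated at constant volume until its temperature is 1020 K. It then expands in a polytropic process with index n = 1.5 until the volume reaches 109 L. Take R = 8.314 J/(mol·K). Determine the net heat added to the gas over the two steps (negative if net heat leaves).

46600 J

P₁ = nRT₁/V₁ = 5.40×8.314×469/37.1 = 568 kPa.
Step 1 — Isochoric: V stays 37.1 L; P/T = const ⇒ T₂ = 1020 K, P₂ = 1230 kPa.
W = 0 (no volume change).
ΔU = nCvΔT = 5.40×12.5×(1020−469) = 37100 J.
Q = ΔU = 37100 J.
State after step 1: P = 1230 kPa, V = 37.1 L, T = 1020 K.
Step 2 — Polytropic n=1.5: T₂ = T₁(V₁/V₂)^(n−1) = 1020×(0.340)^0.50 = 595 K; P₂ = P₁(V₁/V₂)^n = 245 kPa.
W = (P₁V₁−P₂V₂)/(n−1) = (1230×37.1−245×109)/0.50 = 38200 J.
ΔU = nCvΔT = 5.40×12.5×(595−1020) = -28600 J.
Q = ΔU + W = 9540 J.
Net over both steps: W = 38200 J, Q = 46600 J, ΔU = 8490 J.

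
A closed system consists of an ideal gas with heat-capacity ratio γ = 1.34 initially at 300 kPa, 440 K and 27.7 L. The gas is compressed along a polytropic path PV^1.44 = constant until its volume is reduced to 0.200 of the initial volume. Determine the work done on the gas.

n = P₁V₁/(RT₁) = 300×27.7/(8.314×440) = 2.27 mol.
Polytropic n=1.44: T₂ = T₁(V₁/V₂)^(n−1) = 440×(5.00)^0.44 = 893 K; P₂ = P₁(V₁/V₂)^n = 3050 kPa.
W = (P₁V₁−P₂V₂)/(n−1) = (300×27.7−3050×5.54)/0.44 = -19500 J.
Work done on the gas = −W_by = 19500 J.

19500 J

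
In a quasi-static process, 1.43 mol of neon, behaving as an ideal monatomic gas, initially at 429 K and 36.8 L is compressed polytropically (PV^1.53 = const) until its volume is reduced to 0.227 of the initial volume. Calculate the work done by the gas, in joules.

-11500 J

P₁ = nRT₁/V₁ = 1.43×8.314×429/36.8 = 139 kPa.
Polytropic n=1.53: T₂ = T₁(V₁/V₂)^(n−1) = 429×(4.41)^0.53 = 941 K; P₂ = P₁(V₁/V₂)^n = 1340 kPa.
W = (P₁V₁−P₂V₂)/(n−1) = (139×36.8−1340×8.35)/0.53 = -11500 J.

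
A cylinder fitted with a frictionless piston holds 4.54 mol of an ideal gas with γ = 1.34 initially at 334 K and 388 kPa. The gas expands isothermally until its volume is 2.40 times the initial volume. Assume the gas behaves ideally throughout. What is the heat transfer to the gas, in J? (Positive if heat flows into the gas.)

V₁ = nRT₁/P₁ = 4.54×8.314×334/388 = 32.5 L.
Isothermal: T stays 334 K; PV = const ⇒ V₂ = 78.0 L, P₂ = 162 kPa.
ΔU = 0 (ideal gas, T constant).
W = nRT ln(V₂/V₁) = 4.54×8.314×334×ln(2.40) = 11000 J.
Q = ΔU + W = 11000 J.

11000 J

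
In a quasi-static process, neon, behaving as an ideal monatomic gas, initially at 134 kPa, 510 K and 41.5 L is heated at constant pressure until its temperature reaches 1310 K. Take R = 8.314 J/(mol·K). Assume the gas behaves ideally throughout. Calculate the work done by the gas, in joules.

n = P₁V₁/(RT₁) = 134×41.5/(8.314×510) = 1.31 mol.
Isobaric: P stays 134 kPa; V/T = const ⇒ T₂ = 1310 K, V₂ = 107 L.
W = PΔV = 134×(107−41.5) kPa·L = 8720 J.

8720 J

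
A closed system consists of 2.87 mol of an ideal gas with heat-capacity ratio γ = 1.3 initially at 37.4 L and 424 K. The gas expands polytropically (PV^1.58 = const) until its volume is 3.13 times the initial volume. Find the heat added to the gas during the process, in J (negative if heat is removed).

-7880 J

P₁ = nRT₁/V₁ = 2.87×8.314×424/37.4 = 271 kPa.
Polytropic n=1.58: T₂ = T₁(V₁/V₂)^(n−1) = 424×(0.319)^0.58 = 219 K; P₂ = P₁(V₁/V₂)^n = 44.6 kPa.
W = (P₁V₁−P₂V₂)/(n−1) = (271×37.4−44.6×117)/0.58 = 8440 J.
ΔU = nCvΔT = 2.87×27.7×(219−424) = -16300 J.
Q = ΔU + W = -7880 J.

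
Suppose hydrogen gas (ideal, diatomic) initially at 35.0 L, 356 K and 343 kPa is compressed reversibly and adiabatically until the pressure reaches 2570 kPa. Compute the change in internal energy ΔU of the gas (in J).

23300 J

n = P₁V₁/(RT₁) = 343×35.0/(8.314×356) = 4.06 mol.
Adiabatic: T₂/T₁ = (P₂/P₁)^((γ−1)/γ) ⇒ T₂ = 356×(7.49)^0.286 = 633 K; V₂ = 8.30 L.
For an ideal gas ΔU = nCvΔT with Cv = (5/2)R = 20.8 J/(mol·K).
ΔU = 4.06×20.8×(633−356) = 23300 J.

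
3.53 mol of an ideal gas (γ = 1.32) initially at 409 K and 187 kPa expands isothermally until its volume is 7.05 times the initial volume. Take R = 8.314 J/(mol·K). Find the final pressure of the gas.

26.5 kPa

V₁ = nRT₁/P₁ = 3.53×8.314×409/187 = 64.2 L.
Isothermal: T stays 409 K; PV = const ⇒ V₂ = 453 L, P₂ = 26.5 kPa.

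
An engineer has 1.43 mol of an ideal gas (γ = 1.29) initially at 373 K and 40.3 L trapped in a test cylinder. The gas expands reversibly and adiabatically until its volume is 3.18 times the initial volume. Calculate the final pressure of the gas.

24.7 kPa

P₁ = nRT₁/V₁ = 1.43×8.314×373/40.3 = 110 kPa.
Adiabatic: TV^(γ−1) = const ⇒ T₂ = 373×(0.314)^0.290 = 267 K; PV^γ = const ⇒ P₂ = 24.7 kPa.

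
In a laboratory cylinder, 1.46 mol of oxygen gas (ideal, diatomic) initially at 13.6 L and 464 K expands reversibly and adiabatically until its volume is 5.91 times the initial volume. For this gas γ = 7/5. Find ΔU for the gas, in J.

-7160 J

P₁ = nRT₁/V₁ = 1.46×8.314×464/13.6 = 414 kPa.
Adiabatic: TV^(γ−1) = const ⇒ T₂ = 464×(0.169)^0.400 = 228 K; PV^γ = const ⇒ P₂ = 34.4 kPa.
For an ideal gas ΔU = nCvΔT with Cv = (5/2)R = 20.8 J/(mol·K).
ΔU = 1.46×20.8×(228−464) = -7160 J.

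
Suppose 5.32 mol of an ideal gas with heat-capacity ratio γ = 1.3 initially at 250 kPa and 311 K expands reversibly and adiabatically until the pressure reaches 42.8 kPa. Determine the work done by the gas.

15300 J

V₁ = nRT₁/P₁ = 5.32×8.314×311/250 = 55.0 L.
Adiabatic: T₂/T₁ = (P₂/P₁)^((γ−1)/γ) ⇒ T₂ = 311×(0.171)^0.231 = 207 K; V₂ = 214 L.
ΔU = nCvΔT = 5.32×27.7×(207−311) = -15300 J.
Q = 0 for an adiabatic process, so W = −ΔU = 15300 J.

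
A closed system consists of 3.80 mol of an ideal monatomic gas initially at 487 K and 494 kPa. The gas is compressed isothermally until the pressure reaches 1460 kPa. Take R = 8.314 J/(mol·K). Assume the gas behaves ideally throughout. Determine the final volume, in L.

10.5 L

V₁ = nRT₁/P₁ = 3.80×8.314×487/494 = 31.1 L.
Isothermal: T stays 487 K; PV = const ⇒ V₂ = 10.5 L, P₂ = 1460 kPa.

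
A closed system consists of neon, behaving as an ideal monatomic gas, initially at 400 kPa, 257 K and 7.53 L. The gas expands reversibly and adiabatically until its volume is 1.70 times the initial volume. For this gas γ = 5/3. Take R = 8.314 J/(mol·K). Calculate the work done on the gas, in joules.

n = P₁V₁/(RT₁) = 400×7.53/(8.314×257) = 1.41 mol.
Adiabatic: TV^(γ−1) = const ⇒ T₂ = 257×(0.588)^0.667 = 180 K; PV^γ = const ⇒ P₂ = 165 kPa.
ΔU = nCvΔT = 1.41×12.5×(180−257) = -1350 J.
Q = 0 for an adiabatic process, so W = −ΔU = 1350 J.
Work done on the gas = −W_by = -1350 J.

-1350 J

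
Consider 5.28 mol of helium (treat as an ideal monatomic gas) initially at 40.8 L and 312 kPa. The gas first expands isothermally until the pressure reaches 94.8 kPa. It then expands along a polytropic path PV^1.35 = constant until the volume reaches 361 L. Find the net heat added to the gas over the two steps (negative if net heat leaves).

T₁ = P₁V₁/(nR) = 312×40.8/(5.28×8.314) = 290 K.
Step 1 — Isothermal: T stays 290 K; PV = const ⇒ V₂ = 134 L, P₂ = 94.8 kPa.
ΔU = 0 (ideal gas, T constant).
W = nRT ln(V₂/V₁) = 5.28×8.314×290×ln(3.29) = 15200 J.
Q = ΔU + W = 15200 J.
State after step 1: P = 94.8 kPa, V = 134 L, T = 290 K.
Step 2 — Polytropic n=1.35: T₂ = T₁(V₁/V₂)^(n−1) = 290×(0.372)^0.35 = 205 K; P₂ = P₁(V₁/V₂)^n = 24.9 kPa.
W = (P₁V₁−P₂V₂)/(n−1) = (94.8×134−24.9×361)/0.35 = 10600 J.
ΔU = nCvΔT = 5.28×12.5×(205−290) = -5590 J.
Q = ΔU + W = 5050 J.
Net over both steps: W = 25800 J, Q = 20200 J, ΔU = -5590 J.

20200 J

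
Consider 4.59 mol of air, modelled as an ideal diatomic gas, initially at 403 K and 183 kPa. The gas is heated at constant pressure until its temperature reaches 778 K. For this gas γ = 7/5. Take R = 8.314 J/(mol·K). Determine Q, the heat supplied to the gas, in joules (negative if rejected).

50100 J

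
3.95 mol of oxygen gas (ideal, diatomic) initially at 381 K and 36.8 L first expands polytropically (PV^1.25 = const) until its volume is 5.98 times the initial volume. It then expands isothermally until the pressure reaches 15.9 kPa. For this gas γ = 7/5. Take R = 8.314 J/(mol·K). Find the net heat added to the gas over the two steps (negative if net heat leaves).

13400 J

P₁ = nRT₁/V₁ = 3.95×8.314×381/36.8 = 340 kPa.
Step 1 — Polytropic n=1.25: T₂ = T₁(V₁/V₂)^(n−1) = 381×(0.167)^0.25 = 244 K; P₂ = P₁(V₁/V₂)^n = 36.4 kPa.
W = (P₁V₁−P₂V₂)/(n−1) = (340×36.8−36.4×220)/0.25 = 18000 J.
ΔU = nCvΔT = 3.95×20.8×(244−381) = -11300 J.
Q = ΔU + W = 6770 J.
State after step 1: P = 36.4 kPa, V = 220 L, T = 244 K.
Step 2 — Isothermal: T stays 244 K; PV = const ⇒ V₂ = 503 L, P₂ = 15.9 kPa.
ΔU = 0 (ideal gas, T constant).
W = nRT ln(V₂/V₁) = 3.95×8.314×244×ln(2.29) = 6620 J.
Q = ΔU + W = 6620 J.
Net over both steps: W = 24700 J, Q = 13400 J, ΔU = -11300 J.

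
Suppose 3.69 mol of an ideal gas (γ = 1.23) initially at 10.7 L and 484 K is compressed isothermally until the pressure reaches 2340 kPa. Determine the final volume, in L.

P₁ = nRT₁/V₁ = 3.69×8.314×484/10.7 = 1390 kPa.
Isothermal: T stays 484 K; PV = const ⇒ V₂ = 6.35 L, P₂ = 2340 kPa.

6.35 L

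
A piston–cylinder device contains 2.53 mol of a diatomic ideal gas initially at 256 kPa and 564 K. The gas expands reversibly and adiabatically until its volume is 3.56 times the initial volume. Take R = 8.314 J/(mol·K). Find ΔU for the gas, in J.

V₁ = nRT₁/P₁ = 2.53×8.314×564/256 = 46.3 L.
Adiabatic: TV^(γ−1) = const ⇒ T₂ = 564×(0.281)^0.400 = 339 K; PV^γ = const ⇒ P₂ = 43.3 kPa.
For an ideal gas ΔU = nCvΔT with Cv = (5/2)R = 20.8 J/(mol·K).
ΔU = 2.53×20.8×(339−564) = -11800 J.

-11800 J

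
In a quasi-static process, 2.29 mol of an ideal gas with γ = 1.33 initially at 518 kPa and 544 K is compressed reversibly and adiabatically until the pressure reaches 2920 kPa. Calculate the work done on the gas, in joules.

V₁ = nRT₁/P₁ = 2.29×8.314×544/518 = 20.0 L.
Adiabatic: T₂/T₁ = (P₂/P₁)^((γ−1)/γ) ⇒ T₂ = 544×(5.64)^0.248 = 836 K; V₂ = 5.45 L.
ΔU = nCvΔT = 2.29×25.2×(836−544) = 16800 J.
Q = 0 for an adiabatic process, so W = −ΔU = -16800 J.
Work done on the gas = −W_by = 16800 J.

16800 J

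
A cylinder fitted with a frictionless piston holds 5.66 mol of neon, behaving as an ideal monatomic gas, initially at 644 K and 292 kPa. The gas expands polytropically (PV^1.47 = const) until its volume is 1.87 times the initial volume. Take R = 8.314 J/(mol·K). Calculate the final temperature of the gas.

480 K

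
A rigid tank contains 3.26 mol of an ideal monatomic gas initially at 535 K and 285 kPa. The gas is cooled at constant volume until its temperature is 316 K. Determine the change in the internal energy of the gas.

V₁ = nRT₁/P₁ = 3.26×8.314×535/285 = 50.9 L.
Isochoric: V stays 50.9 L; P/T = const ⇒ T₂ = 316 K, P₂ = 168 kPa.
For an ideal gas ΔU = nCvΔT with Cv = (3/2)R = 12.5 J/(mol·K).
ΔU = 3.26×12.5×(316−535) = -8900 J.

-8900 J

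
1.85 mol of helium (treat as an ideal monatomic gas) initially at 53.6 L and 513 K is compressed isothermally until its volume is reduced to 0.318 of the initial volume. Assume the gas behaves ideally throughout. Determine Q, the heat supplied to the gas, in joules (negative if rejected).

P₁ = nRT₁/V₁ = 1.85×8.314×513/53.6 = 147 kPa.
Isothermal: T stays 513 K; PV = const ⇒ V₂ = 17.0 L, P₂ = 463 kPa.
ΔU = 0 (ideal gas, T constant).
W = nRT ln(V₂/V₁) = 1.85×8.314×513×ln(0.318) = -9040 J.
Q = ΔU + W = -9040 J.

-9040 J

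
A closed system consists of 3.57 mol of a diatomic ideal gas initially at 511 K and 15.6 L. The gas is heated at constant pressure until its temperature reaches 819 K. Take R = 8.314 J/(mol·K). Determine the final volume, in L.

25.0 L

P₁ = nRT₁/V₁ = 3.57×8.314×511/15.6 = 972 kPa.
Isobaric: P stays 972 kPa; V/T = const ⇒ T₂ = 819 K, V₂ = 25.0 L.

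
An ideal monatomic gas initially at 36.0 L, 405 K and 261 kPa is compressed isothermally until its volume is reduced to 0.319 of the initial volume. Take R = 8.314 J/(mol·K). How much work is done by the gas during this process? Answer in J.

n = P₁V₁/(RT₁) = 261×36.0/(8.314×405) = 2.79 mol.
Isothermal: T stays 405 K; PV = const ⇒ V₂ = 11.5 L, P₂ = 818 kPa.
W = nRT ln(V₂/V₁) = 2.79×8.314×405×ln(0.319) = -10700 J.

-10700 J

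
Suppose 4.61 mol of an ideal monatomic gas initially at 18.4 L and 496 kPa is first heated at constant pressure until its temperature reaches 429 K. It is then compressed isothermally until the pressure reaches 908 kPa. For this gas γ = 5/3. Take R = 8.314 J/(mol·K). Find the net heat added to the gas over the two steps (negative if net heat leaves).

T₁ = P₁V₁/(nR) = 496×18.4/(4.61×8.314) = 238 K.
Step 1 — Isobaric: P stays 496 kPa; V/T = const ⇒ T₂ = 429 K, V₂ = 33.2 L.
W = PΔV = 496×(33.2−18.4) kPa·L = 7320 J.
ΔU = nCvΔT = 4.61×12.5×(429−238) = 11000 J.
Q = ΔU + W = nCpΔT = 18300 J.
State after step 1: P = 496 kPa, V = 33.2 L, T = 429 K.
Step 2 — Isothermal: T stays 429 K; PV = const ⇒ V₂ = 18.1 L, P₂ = 908 kPa.
ΔU = 0 (ideal gas, T constant).
W = nRT ln(V₂/V₁) = 4.61×8.314×429×ln(0.546) = -9940 J.
Q = ΔU + W = -9940 J.
Net over both steps: W = -2630 J, Q = 8350 J, ΔU = 11000 J.

8350 J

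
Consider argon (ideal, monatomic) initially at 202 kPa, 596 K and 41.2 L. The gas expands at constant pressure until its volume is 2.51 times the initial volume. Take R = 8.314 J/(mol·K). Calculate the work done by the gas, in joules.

n = P₁V₁/(RT₁) = 202×41.2/(8.314×596) = 1.68 mol.
Isobaric: P stays 202 kPa; V/T = const ⇒ T₂ = 1500 K, V₂ = 103 L.
W = PΔV = 202×(103−41.2) kPa·L = 12600 J.

12600 J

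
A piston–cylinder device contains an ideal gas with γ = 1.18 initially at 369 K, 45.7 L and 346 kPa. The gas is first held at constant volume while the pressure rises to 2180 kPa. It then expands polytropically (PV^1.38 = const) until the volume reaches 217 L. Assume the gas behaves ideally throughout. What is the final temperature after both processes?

1290 K

n = P₁V₁/(RT₁) = 346×45.7/(8.314×369) = 5.15 mol.
Step 1 — Isochoric: V stays 45.7 L; P/T = const ⇒ T₂ = 2320 K, P₂ = 2180 kPa.
W = 0 (no volume change).
ΔU = nCvΔT = 5.15×46.2×(2320−369) = 466000 J.
Q = ΔU = 466000 J.
State after step 1: P = 2180 kPa, V = 45.7 L, T = 2320 K.
Step 2 — Polytropic n=1.38: T₂ = T₁(V₁/V₂)^(n−1) = 2320×(0.211)^0.38 = 1290 K; P₂ = P₁(V₁/V₂)^n = 254 kPa.
W = (P₁V₁−P₂V₂)/(n−1) = (2180×45.7−254×217)/0.38 = 117000 J.
ΔU = nCvΔT = 5.15×46.2×(1290−2320) = -247000 J.
Q = ΔU + W = -130000 J.
Net over both steps: W = 117000 J, Q = 335000 J, ΔU = 218000 J.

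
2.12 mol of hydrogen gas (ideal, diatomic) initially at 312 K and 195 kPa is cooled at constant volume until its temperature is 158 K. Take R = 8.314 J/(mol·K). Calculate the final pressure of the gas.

98.8 kPa

V₁ = nRT₁/P₁ = 2.12×8.314×312/195 = 28.2 L.
Isochoric: V stays 28.2 L; P/T = const ⇒ T₂ = 158 K, P₂ = 98.8 kPa.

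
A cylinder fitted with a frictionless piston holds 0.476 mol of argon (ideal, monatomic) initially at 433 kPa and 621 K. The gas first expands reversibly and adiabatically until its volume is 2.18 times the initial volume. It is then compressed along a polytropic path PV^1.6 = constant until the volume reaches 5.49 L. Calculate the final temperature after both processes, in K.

601 K

V₁ = nRT₁/P₁ = 0.476×8.314×621/433 = 5.68 L.
Step 1 — Adiabatic: TV^(γ−1) = const ⇒ T₂ = 621×(0.459)^0.667 = 369 K; PV^γ = const ⇒ P₂ = 118 kPa.
ΔU = nCvΔT = 0.476×12.5×(369−621) = -1490 J.
Q = 0 for an adiabatic process, so W = −ΔU = 1490 J.
State after step 1: P = 118 kPa, V = 12.4 L, T = 369 K.
Step 2 — Polytropic n=1.6: T₂ = T₁(V₁/V₂)^(n−1) = 369×(2.25)^0.60 = 601 K; P₂ = P₁(V₁/V₂)^n = 434 kPa.
W = (P₁V₁−P₂V₂)/(n−1) = (118×12.4−434×5.49)/0.60 = -1530 J.
ΔU = nCvΔT = 0.476×12.5×(601−369) = 1380 J.
Q = ΔU + W = -153 J.
Net over both steps: W = -37.0 J, Q = -153 J, ΔU = -116 J.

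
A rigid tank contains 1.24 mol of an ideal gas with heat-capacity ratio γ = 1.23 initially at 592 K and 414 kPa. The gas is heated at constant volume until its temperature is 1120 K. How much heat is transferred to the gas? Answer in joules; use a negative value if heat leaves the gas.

23700 J

V₁ = nRT₁/P₁ = 1.24×8.314×592/414 = 14.7 L.
Isochoric: V stays 14.7 L; P/T = const ⇒ T₂ = 1120 K, P₂ = 783 kPa.
W = 0 (no volume change).
ΔU = nCvΔT = 1.24×36.1×(1120−592) = 23700 J.
Q = ΔU = 23700 J.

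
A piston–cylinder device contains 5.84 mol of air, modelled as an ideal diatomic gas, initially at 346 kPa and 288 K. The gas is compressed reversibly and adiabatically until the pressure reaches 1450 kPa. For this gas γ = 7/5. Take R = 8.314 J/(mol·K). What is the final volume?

V₁ = nRT₁/P₁ = 5.84×8.314×288/346 = 40.4 L.
Adiabatic: T₂/T₁ = (P₂/P₁)^((γ−1)/γ) ⇒ T₂ = 288×(4.19)^0.286 = 434 K; V₂ = 14.5 L.

14.5 L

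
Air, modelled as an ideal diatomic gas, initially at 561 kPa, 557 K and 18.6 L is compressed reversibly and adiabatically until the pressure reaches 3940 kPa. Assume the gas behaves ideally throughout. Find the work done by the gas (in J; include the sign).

n = P₁V₁/(RT₁) = 561×18.6/(8.314×557) = 2.25 mol.
Adiabatic: T₂/T₁ = (P₂/P₁)^((γ−1)/γ) ⇒ T₂ = 557×(7.02)^0.286 = 972 K; V₂ = 4.62 L.
ΔU = nCvΔT = 2.25×20.8×(972−557) = 19400 J.
Q = 0 for an adiabatic process, so W = −ΔU = -19400 J.

-19400 J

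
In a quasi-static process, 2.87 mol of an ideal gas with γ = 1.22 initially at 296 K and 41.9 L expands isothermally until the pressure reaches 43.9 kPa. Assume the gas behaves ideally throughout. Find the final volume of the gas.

161 L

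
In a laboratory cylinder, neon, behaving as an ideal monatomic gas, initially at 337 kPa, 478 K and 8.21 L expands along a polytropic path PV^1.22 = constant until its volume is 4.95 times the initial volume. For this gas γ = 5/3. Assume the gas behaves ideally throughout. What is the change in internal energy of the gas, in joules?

-1230 J

n = P₁V₁/(RT₁) = 337×8.21/(8.314×478) = 0.696 mol.
Polytropic n=1.22: T₂ = T₁(V₁/V₂)^(n−1) = 478×(0.202)^0.22 = 336 K; P₂ = P₁(V₁/V₂)^n = 47.9 kPa.
For an ideal gas ΔU = nCvΔT with Cv = (3/2)R = 12.5 J/(mol·K).
ΔU = 0.696×12.5×(336−478) = -1230 J.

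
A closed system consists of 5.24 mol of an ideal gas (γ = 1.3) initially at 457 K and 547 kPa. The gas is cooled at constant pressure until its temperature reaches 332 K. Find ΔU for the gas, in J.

-18200 J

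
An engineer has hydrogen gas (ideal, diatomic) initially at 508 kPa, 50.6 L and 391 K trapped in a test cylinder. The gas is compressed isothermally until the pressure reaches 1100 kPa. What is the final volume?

23.4 L

Isothermal: T stays 391 K; PV = const ⇒ V₂ = 23.4 L, P₂ = 1100 kPa.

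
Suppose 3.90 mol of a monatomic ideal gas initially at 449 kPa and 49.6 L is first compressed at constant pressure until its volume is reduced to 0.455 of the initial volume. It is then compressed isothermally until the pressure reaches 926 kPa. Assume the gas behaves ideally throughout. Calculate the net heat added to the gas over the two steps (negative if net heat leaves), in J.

T₁ = P₁V₁/(nR) = 449×49.6/(3.90×8.314) = 687 K.
Step 1 — Isobaric: P stays 449 kPa; V/T = const ⇒ T₂ = 313 K, V₂ = 22.6 L.
W = PΔV = 449×(22.6−49.6) kPa·L = -12100 J.
ΔU = nCvΔT = 3.90×12.5×(313−687) = -18200 J.
Q = ΔU + W = nCpΔT = -30300 J.
State after step 1: P = 449 kPa, V = 22.6 L, T = 313 K.
Step 2 — Isothermal: T stays 313 K; PV = const ⇒ V₂ = 10.9 L, P₂ = 926 kPa.
ΔU = 0 (ideal gas, T constant).
W = nRT ln(V₂/V₁) = 3.90×8.314×313×ln(0.485) = -7330 J.
Q = ΔU + W = -7330 J.
Net over both steps: W = -19500 J, Q = -37700 J, ΔU = -18200 J.

-37700 J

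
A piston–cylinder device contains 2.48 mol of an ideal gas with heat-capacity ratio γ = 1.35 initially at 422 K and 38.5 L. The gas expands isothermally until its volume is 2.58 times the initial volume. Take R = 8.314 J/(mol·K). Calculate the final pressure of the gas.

87.6 kPa

P₁ = nRT₁/V₁ = 2.48×8.314×422/38.5 = 226 kPa.
Isothermal: T stays 422 K; PV = const ⇒ V₂ = 99.3 L, P₂ = 87.6 kPa.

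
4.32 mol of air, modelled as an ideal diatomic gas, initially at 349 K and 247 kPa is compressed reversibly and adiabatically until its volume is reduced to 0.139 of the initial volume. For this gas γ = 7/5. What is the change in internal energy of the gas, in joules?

V₁ = nRT₁/P₁ = 4.32×8.314×349/247 = 50.7 L.
Adiabatic: TV^(γ−1) = const ⇒ T₂ = 349×(7.19)^0.400 = 768 K; PV^γ = const ⇒ P₂ = 3910 kPa.
For an ideal gas ΔU = nCvΔT with Cv = (5/2)R = 20.8 J/(mol·K).
ΔU = 4.32×20.8×(768−349) = 37700 J.

37700 J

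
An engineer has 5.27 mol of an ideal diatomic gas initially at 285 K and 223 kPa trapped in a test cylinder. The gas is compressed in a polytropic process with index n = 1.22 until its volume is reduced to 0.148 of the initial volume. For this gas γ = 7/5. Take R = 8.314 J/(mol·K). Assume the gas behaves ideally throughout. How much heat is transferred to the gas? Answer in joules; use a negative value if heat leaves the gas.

-13300 J

V₁ = nRT₁/P₁ = 5.27×8.314×285/223 = 56.0 L.
Polytropic n=1.22: T₂ = T₁(V₁/V₂)^(n−1) = 285×(6.76)^0.22 = 434 K; P₂ = P₁(V₁/V₂)^n = 2290 kPa.
W = (P₁V₁−P₂V₂)/(n−1) = (223×56.0−2290×8.29)/0.22 = -29700 J.
ΔU = nCvΔT = 5.27×20.8×(434−285) = 16300 J.
Q = ΔU + W = -13300 J.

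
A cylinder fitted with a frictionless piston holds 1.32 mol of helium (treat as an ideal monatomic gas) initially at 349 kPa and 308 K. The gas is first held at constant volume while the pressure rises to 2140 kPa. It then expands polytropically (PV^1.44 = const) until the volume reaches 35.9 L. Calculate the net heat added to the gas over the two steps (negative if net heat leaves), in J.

33000 J

V₁ = nRT₁/P₁ = 1.32×8.314×308/349 = 9.69 L.
Step 1 — Isochoric: V stays 9.69 L; P/T = const ⇒ T₂ = 1890 K, P₂ = 2140 kPa.
W = 0 (no volume change).
ΔU = nCvΔT = 1.32×12.5×(1890−308) = 26000 J.
Q = ΔU = 26000 J.
State after step 1: P = 2140 kPa, V = 9.69 L, T = 1890 K.
Step 2 — Polytropic n=1.44: T₂ = T₁(V₁/V₂)^(n−1) = 1890×(0.270)^0.44 = 1060 K; P₂ = P₁(V₁/V₂)^n = 324 kPa.
W = (P₁V₁−P₂V₂)/(n−1) = (2140×9.69−324×35.9)/0.44 = 20600 J.
ΔU = nCvΔT = 1.32×12.5×(1060−1890) = -13600 J.
Q = ΔU + W = 7020 J.
Net over both steps: W = 20600 J, Q = 33000 J, ΔU = 12400 J.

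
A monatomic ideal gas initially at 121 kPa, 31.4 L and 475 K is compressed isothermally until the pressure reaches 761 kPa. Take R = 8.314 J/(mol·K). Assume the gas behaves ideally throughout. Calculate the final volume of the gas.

4.99 L

Isothermal: T stays 475 K; PV = const ⇒ V₂ = 4.99 L, P₂ = 761 kPa.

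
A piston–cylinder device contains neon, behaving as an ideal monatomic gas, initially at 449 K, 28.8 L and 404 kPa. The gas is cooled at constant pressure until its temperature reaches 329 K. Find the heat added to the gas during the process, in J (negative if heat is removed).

-7770 J

n = P₁V₁/(RT₁) = 404×28.8/(8.314×449) = 3.12 mol.
Isobaric: P stays 404 kPa; V/T = const ⇒ T₂ = 329 K, V₂ = 21.1 L.
W = PΔV = 404×(21.1−28.8) kPa·L = -3110 J.
ΔU = nCvΔT = 3.12×12.5×(329−449) = -4660 J.
Q = ΔU + W = nCpΔT = -7770 J.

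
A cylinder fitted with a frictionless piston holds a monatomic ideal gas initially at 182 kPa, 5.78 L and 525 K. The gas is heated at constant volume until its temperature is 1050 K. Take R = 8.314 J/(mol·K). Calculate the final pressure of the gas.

Isochoric: V stays 5.78 L; P/T = const ⇒ T₂ = 1050 K, P₂ = 364 kPa.

364 kPa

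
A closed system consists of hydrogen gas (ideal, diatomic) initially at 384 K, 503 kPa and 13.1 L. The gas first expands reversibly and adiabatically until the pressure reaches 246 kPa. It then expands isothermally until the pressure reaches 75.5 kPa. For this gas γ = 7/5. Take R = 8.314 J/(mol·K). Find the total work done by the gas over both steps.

9390 J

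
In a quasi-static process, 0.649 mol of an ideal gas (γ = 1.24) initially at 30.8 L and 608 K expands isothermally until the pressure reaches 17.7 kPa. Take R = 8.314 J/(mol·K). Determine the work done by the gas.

5890 J

P₁ = nRT₁/V₁ = 0.649×8.314×608/30.8 = 107 kPa.
Isothermal: T stays 608 K; PV = const ⇒ V₂ = 185 L, P₂ = 17.7 kPa.
W = nRT ln(V₂/V₁) = 0.649×8.314×608×ln(6.02) = 5890 J.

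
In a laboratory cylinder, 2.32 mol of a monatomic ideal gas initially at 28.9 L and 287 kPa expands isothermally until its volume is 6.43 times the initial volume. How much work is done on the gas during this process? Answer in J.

T₁ = P₁V₁/(nR) = 287×28.9/(2.32×8.314) = 430 K.
Isothermal: T stays 430 K; PV = const ⇒ V₂ = 186 L, P₂ = 44.6 kPa.
W = nRT ln(V₂/V₁) = 2.32×8.314×430×ln(6.43) = 15400 J.
Work done on the gas = −W_by = -15400 J.

-15400 J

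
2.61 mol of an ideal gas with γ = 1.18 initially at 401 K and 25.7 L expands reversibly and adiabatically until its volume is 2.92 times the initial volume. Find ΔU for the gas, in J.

-8480 J

P₁ = nRT₁/V₁ = 2.61×8.314×401/25.7 = 339 kPa.
Adiabatic: TV^(γ−1) = const ⇒ T₂ = 401×(0.342)^0.180 = 331 K; PV^γ = const ⇒ P₂ = 95.6 kPa.
For an ideal gas ΔU = nCvΔT with Cv = R/(γ−1) = 46.2 J/(mol·K).
ΔU = 2.61×46.2×(331−401) = -8480 J.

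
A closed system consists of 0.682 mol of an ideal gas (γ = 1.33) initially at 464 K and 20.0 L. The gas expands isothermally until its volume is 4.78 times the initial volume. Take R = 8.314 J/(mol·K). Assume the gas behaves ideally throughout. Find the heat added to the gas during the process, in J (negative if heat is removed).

4120 J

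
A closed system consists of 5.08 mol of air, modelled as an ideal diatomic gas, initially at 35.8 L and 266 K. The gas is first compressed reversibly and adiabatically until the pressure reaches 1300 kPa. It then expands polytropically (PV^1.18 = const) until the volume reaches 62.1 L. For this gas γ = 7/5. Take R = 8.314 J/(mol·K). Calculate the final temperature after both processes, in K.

P₁ = nRT₁/V₁ = 5.08×8.314×266/35.8 = 314 kPa.
Step 1 — Adiabatic: T₂/T₁ = (P₂/P₁)^((γ−1)/γ) ⇒ T₂ = 266×(4.14)^0.286 = 399 K; V₂ = 13.0 L.
ΔU = nCvΔT = 5.08×20.8×(399−266) = 14100 J.
Q = 0 for an adiabatic process, so W = −ΔU = -14100 J.
State after step 1: P = 1300 kPa, V = 13.0 L, T = 399 K.
Step 2 — Polytropic n=1.18: T₂ = T₁(V₁/V₂)^(n−1) = 399×(0.209)^0.18 = 301 K; P₂ = P₁(V₁/V₂)^n = 205 kPa.
W = (P₁V₁−P₂V₂)/(n−1) = (1300×13.0−205×62.1)/0.18 = 23000 J.
ΔU = nCvΔT = 5.08×20.8×(301−399) = -10400 J.
Q = ΔU + W = 12700 J.
Net over both steps: W = 8940 J, Q = 12700 J, ΔU = 3710 J.

301 K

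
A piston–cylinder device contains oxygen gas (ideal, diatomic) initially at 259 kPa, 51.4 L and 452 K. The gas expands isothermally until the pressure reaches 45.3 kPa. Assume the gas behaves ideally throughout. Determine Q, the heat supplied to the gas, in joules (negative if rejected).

23200 J

n = P₁V₁/(RT₁) = 259×51.4/(8.314×452) = 3.54 mol.
Isothermal: T stays 452 K; PV = const ⇒ V₂ = 294 L, P₂ = 45.3 kPa.
ΔU = 0 (ideal gas, T constant).
W = nRT ln(V₂/V₁) = 3.54×8.314×452×ln(5.72) = 23200 J.
Q = ΔU + W = 23200 J.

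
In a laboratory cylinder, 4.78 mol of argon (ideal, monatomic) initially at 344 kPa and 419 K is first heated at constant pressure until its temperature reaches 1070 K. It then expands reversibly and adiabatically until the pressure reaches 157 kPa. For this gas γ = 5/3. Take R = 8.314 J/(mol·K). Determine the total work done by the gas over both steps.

43000 J

V₁ = nRT₁/P₁ = 4.78×8.314×419/344 = 48.4 L.
Step 1 — Isobaric: P stays 344 kPa; V/T = const ⇒ T₂ = 1070 K, V₂ = 124 L.
W = PΔV = 344×(124−48.4) kPa·L = 25900 J.
ΔU = nCvΔT = 4.78×12.5×(1070−419) = 38800 J.
Q = ΔU + W = nCpΔT = 64700 J.
State after step 1: P = 344 kPa, V = 124 L, T = 1070 K.
Step 2 — Adiabatic: T₂/T₁ = (P₂/P₁)^((γ−1)/γ) ⇒ T₂ = 1070×(0.456)^0.400 = 782 K; V₂ = 198 L.
ΔU = nCvΔT = 4.78×12.5×(782−1070) = -17200 J.
Q = 0 for an adiabatic process, so W = −ΔU = 17200 J.
Net over both steps: W = 43000 J, Q = 64700 J, ΔU = 21600 J.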